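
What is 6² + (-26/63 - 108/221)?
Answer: 488678/13923 ≈ 35.099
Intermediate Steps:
6² + (-26/63 - 108/221) = 36 + (-26*1/63 - 108*1/221) = 36 + (-26/63 - 108/221) = 36 - 12550/13923 = 488678/13923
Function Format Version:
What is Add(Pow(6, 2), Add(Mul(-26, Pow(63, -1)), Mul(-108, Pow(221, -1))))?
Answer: Rational(488678, 13923) ≈ 35.099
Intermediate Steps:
Add(Pow(6, 2), Add(Mul(-26, Pow(63, -1)), Mul(-108, Pow(221, -1)))) = Add(36, Add(Mul(-26, Rational(1, 63)), Mul(-108, Rational(1, 221)))) = Add(36, Add(Rational(-26, 63), Rational(-108, 221))) = Add(36, Rational(-12550, 13923)) = Rational(488678, 13923)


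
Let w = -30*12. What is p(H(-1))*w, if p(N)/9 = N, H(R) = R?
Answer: 3240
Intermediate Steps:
p(N) = 9*N
w = -360
p(H(-1))*w = (9*(-1))*(-360) = -9*(-360) = 3240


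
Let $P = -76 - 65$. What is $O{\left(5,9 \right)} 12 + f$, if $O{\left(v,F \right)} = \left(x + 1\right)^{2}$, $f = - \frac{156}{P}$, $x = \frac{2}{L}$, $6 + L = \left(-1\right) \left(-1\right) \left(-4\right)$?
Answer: $\frac{10324}{1175} \approx 8.7864$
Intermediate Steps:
$P = -141$
$L = -10$ ($L = -6 + \left(-1\right) \left(-1\right) \left(-4\right) = -6 + 1 \left(-4\right) = -6 - 4 = -10$)
$x = - \frac{1}{5}$ ($x = \frac{2}{-10} = 2 \left(- \frac{1}{10}\right) = - \frac{1}{5} \approx -0.2$)
$f = \frac{52}{47}$ ($f = - \frac{156}{-141} = \left(-156\right) \left(- \frac{1}{141}\right) = \frac{52}{47} \approx 1.1064$)
$O{\left(v,F \right)} = \frac{16}{25}$ ($O{\left(v,F \right)} = \left(- \frac{1}{5} + 1\right)^{2} = \left(\frac{4}{5}\right)^{2} = \frac{16}{25}$)
$O{\left(5,9 \right)} 12 + f = \frac{16}{25} \cdot 12 + \frac{52}{47} = \frac{192}{25} + \frac{52}{47} = \frac{10324}{1175}$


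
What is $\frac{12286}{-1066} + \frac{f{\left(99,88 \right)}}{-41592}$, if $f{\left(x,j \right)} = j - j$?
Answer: $- \frac{6143}{533} \approx -11.525$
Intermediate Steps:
$f{\left(x,j \right)} = 0$
$\frac{12286}{-1066} + \frac{f{\left(99,88 \right)}}{-41592} = \frac{12286}{-1066} + \frac{0}{-41592} = 12286 \left(- \frac{1}{1066}\right) + 0 \left(- \frac{1}{41592}\right) = - \frac{6143}{533} + 0 = - \frac{6143}{533}$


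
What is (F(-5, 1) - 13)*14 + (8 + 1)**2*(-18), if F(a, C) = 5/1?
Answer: -1570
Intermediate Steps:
F(a, C) = 5 (F(a, C) = 5*1 = 5)
(F(-5, 1) - 13)*14 + (8 + 1)**2*(-18) = (5 - 13)*14 + (8 + 1)**2*(-18) = -8*14 + 9**2*(-18) = -112 + 81*(-18) = -112 - 1458 = -1570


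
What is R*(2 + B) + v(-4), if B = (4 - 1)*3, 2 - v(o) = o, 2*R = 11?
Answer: 133/2 ≈ 66.500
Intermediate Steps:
R = 11/2 (R = (½)*11 = 11/2 ≈ 5.5000)
v(o) = 2 - o
B = 9 (B = 3*3 = 9)
R*(2 + B) + v(-4) = 11*(2 + 9)/2 + (2 - 1*(-4)) = (11/2)*11 + (2 + 4) = 121/2 + 6 = 133/2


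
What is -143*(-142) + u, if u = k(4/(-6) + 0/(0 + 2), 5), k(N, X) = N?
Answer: 60916/3 ≈ 20305.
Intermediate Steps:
u = -⅔ (u = 4/(-6) + 0/(0 + 2) = 4*(-⅙) + 0/2 = -⅔ + 0*(½) = -⅔ + 0 = -⅔ ≈ -0.66667)
-143*(-142) + u = -143*(-142) - ⅔ = 20306 - ⅔ = 60916/3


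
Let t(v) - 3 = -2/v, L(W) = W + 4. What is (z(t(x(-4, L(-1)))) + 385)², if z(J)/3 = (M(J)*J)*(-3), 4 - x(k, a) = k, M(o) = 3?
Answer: 1545049/16 ≈ 96566.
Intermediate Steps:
L(W) = 4 + W
x(k, a) = 4 - k
t(v) = 3 - 2/v
z(J) = -27*J (z(J) = 3*((3*J)*(-3)) = 3*(-9*J) = -27*J)
(z(t(x(-4, L(-1)))) + 385)² = (-27*(3 - 2/(4 - 1*(-4))) + 385)² = (-27*(3 - 2/(4 + 4)) + 385)² = (-27*(3 - 2/8) + 385)² = (-27*(3 - 2*⅛) + 385)² = (-27*(3 - ¼) + 385)² = (-27*11/4 + 385)² = (-297/4 + 385)² = (1243/4)² = 1545049/16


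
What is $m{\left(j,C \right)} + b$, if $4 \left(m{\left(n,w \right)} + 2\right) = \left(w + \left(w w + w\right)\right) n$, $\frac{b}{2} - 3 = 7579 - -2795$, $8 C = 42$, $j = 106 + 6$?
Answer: $\frac{87271}{4} \approx 21818.0$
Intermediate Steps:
$j = 112$
$C = \frac{21}{4}$ ($C = \frac{1}{8} \cdot 42 = \frac{21}{4} \approx 5.25$)
$b = 20754$ ($b = 6 + 2 \left(7579 - -2795\right) = 6 + 2 \left(7579 + 2795\right) = 6 + 2 \cdot 10374 = 6 + 20748 = 20754$)
$m{\left(n,w \right)} = -2 + \frac{n \left(w^{2} + 2 w\right)}{4}$ ($m{\left(n,w \right)} = -2 + \frac{\left(w + \left(w w + w\right)\right) n}{4} = -2 + \frac{\left(w + \left(w^{2} + w\right)\right) n}{4} = -2 + \frac{\left(w + \left(w + w^{2}\right)\right) n}{4} = -2 + \frac{\left(w^{2} + 2 w\right) n}{4} = -2 + \frac{n \left(w^{2} + 2 w\right)}{4}$)
$m{\left(j,C \right)} + b = \left(-2 + \frac{1}{2} \cdot 112 \cdot \frac{21}{4} + \frac{1}{4} \cdot 112 \left(\frac{21}{4}\right)^{2}\right) + 20754 = \left(-2 + 294 + \frac{1}{4} \cdot 112 \cdot \frac{441}{16}\right) + 20754 = \left(-2 + 294 + \frac{3087}{4}\right) + 20754 = \frac{4255}{4} + 20754 = \frac{87271}{4}$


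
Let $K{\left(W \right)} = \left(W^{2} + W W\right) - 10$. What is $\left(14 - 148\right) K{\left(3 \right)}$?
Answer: $-1072$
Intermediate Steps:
$K{\left(W \right)} = -10 + 2 W^{2}$ ($K{\left(W \right)} = \left(W^{2} + W^{2}\right) - 10 = 2 W^{2} - 10 = -10 + 2 W^{2}$)
$\left(14 - 148\right) K{\left(3 \right)} = \left(14 - 148\right) \left(-10 + 2 \cdot 3^{2}\right) = - 134 \left(-10 + 2 \cdot 9\right) = - 134 \left(-10 + 18\right) = \left(-134\right) 8 = -1072$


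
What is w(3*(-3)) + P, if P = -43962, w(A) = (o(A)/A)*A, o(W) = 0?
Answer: -43962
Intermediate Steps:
w(A) = 0 (w(A) = (0/A)*A = 0*A = 0)
w(3*(-3)) + P = 0 - 43962 = -43962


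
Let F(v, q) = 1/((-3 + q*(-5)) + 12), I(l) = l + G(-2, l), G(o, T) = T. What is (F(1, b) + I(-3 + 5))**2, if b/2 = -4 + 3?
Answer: 5929/361 ≈ 16.424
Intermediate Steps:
b = -2 (b = 2*(-4 + 3) = 2*(-1) = -2)
I(l) = 2*l (I(l) = l + l = 2*l)
F(v, q) = 1/(9 - 5*q) (F(v, q) = 1/((-3 - 5*q) + 12) = 1/(9 - 5*q))
(F(1, b) + I(-3 + 5))**2 = (-1/(-9 + 5*(-2)) + 2*(-3 + 5))**2 = (-1/(-9 - 10) + 2*2)**2 = (-1/(-19) + 4)**2 = (-1*(-1/19) + 4)**2 = (1/19 + 4)**2 = (77/19)**2 = 5929/361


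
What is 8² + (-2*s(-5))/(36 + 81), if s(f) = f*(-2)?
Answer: 7468/117 ≈ 63.829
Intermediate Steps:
s(f) = -2*f
8² + (-2*s(-5))/(36 + 81) = 8² + (-(-4)*(-5))/(36 + 81) = 64 - 2*10/117 = 64 - 20*1/117 = 64 - 20/117 = 7468/117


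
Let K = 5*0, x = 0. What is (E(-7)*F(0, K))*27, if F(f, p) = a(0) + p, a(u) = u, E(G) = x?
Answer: 0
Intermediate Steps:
E(G) = 0
K = 0
F(f, p) = p (F(f, p) = 0 + p = p)
(E(-7)*F(0, K))*27 = (0*0)*27 = 0*27 = 0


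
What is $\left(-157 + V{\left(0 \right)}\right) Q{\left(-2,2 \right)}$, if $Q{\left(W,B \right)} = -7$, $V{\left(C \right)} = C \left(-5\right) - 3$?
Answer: $1120$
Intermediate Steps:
$V{\left(C \right)} = -3 - 5 C$ ($V{\left(C \right)} = - 5 C - 3 = -3 - 5 C$)
$\left(-157 + V{\left(0 \right)}\right) Q{\left(-2,2 \right)} = \left(-157 - 3\right) \left(-7\right) = \left(-160\right) \left(-7\right) = 1120$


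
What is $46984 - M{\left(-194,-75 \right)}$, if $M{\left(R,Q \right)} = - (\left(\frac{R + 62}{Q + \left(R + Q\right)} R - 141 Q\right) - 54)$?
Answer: $\frac{2469514}{43} \approx 57431.0$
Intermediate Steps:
$M{\left(R,Q \right)} = 54 + 141 Q - \frac{R \left(62 + R\right)}{R + 2 Q}$ ($M{\left(R,Q \right)} = - (\left(\frac{62 + R}{Q + \left(Q + R\right)} R - 141 Q\right) - 54) = - (\left(\frac{62 + R}{R + 2 Q} R - 141 Q\right) - 54) = - (\left(\frac{R \left(62 + R\right)}{R + 2 Q} - 141 Q\right) - 54) = - (\left(- 141 Q + \frac{R \left(62 + R\right)}{R + 2 Q}\right) - 54) = - (-54 - 141 Q + \frac{R \left(62 + R\right)}{R + 2 Q}) = 54 + 141 Q - \frac{R \left(62 + R\right)}{R + 2 Q}$)
$46984 - M{\left(-194,-75 \right)} = 46984 - \frac{- \left(-194\right)^{2} - -1552 + 108 \left(-75\right) + 282 \left(-75\right)^{2} + 141 \left(-75\right) \left(-194\right)}{-194 + 2 \left(-75\right)} = 46984 - \frac{\left(-1\right) 37636 + 1552 - 8100 + 282 \cdot 5625 + 2051550}{-194 - 150} = 46984 - \frac{-37636 + 1552 - 8100 + 1586250 + 2051550}{-344} = 46984 - \left(- \frac{1}{344}\right) 3593616 = 46984 - - \frac{449202}{43} = 46984 + \frac{449202}{43} = \frac{2469514}{43}$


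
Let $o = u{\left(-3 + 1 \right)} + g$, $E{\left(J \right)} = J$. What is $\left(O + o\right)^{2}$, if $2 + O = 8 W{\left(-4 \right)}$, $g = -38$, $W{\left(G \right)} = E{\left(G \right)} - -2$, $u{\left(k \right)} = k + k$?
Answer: $3600$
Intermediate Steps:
$u{\left(k \right)} = 2 k$
$W{\left(G \right)} = 2 + G$ ($W{\left(G \right)} = G - -2 = G + 2 = 2 + G$)
$o = -42$ ($o = 2 \left(-3 + 1\right) - 38 = 2 \left(-2\right) - 38 = -4 - 38 = -42$)
$O = -18$ ($O = -2 + 8 \left(2 - 4\right) = -2 + 8 \left(-2\right) = -2 - 16 = -18$)
$\left(O + o\right)^{2} = \left(-18 - 42\right)^{2} = \left(-60\right)^{2} = 3600$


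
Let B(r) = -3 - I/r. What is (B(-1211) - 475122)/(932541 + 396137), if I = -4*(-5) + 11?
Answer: -287688172/804514529 ≈ -0.35759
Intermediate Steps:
I = 31 (I = 20 + 11 = 31)
B(r) = -3 - 31/r
(B(-1211) - 475122)/(932541 + 396137) = ((-3 - 31/(-1211)) - 475122)/(932541 + 396137) = ((-3 - 31*(-1/1211)) - 475122)/1328678 = ((-3 + 31/1211) - 475122)*(1/1328678) = (-3602/1211 - 475122)*(1/1328678) = -575376344/1211*1/1328678 = -287688172/804514529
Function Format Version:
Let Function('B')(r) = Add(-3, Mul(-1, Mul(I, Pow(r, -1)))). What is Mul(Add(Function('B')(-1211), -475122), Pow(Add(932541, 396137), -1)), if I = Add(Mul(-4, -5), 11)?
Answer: Rational(-287688172, 804514529) ≈ -0.35759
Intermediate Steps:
I = 31 (I = Add(20, 11) = 31)
Function('B')(r) = Add(-3, Mul(-31, Pow(r, -1))) (Function('B')(r) = Add(-3, Mul(-1, Mul(31, Pow(r, -1)))) = Add(-3, Mul(-31, Pow(r, -1))))
Mul(Add(Function('B')(-1211), -475122), Pow(Add(932541, 396137), -1)) = Mul(Add(Add(-3, Mul(-31, Pow(-1211, -1))), -475122), Pow(Add(932541, 396137), -1)) = Mul(Add(Add(-3, Mul(-31, Rational(-1, 1211))), -475122), Pow(1328678, -1)) = Mul(Add(Add(-3, Rational(31, 1211)), -475122), Rational(1, 1328678)) = Mul(Add(Rational(-3602, 1211), -475122), Rational(1, 1328678)) = Mul(Rational(-575376344, 1211), Rational(1, 1328678)) = Rational(-287688172, 804514529)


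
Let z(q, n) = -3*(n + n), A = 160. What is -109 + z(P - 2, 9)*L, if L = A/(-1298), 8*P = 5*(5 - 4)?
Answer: -66421/649 ≈ -102.34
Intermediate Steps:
P = 5/8 (P = (5*(5 - 4))/8 = (5*1)/8 = (⅛)*5 = 5/8 ≈ 0.62500)
z(q, n) = -6*n
L = -80/649 (L = 160/(-1298) = 160*(-1/1298) = -80/649 ≈ -0.12327)
-109 + z(P - 2, 9)*L = -109 - 6*9*(-80/649) = -109 - 54*(-80/649) = -109 + 4320/649 = -66421/649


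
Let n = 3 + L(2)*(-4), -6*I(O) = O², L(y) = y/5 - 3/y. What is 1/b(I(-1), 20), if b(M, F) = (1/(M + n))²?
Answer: 47089/900 ≈ 52.321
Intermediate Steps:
L(y) = -3/y + y/5 (L(y) = y*(⅕) - 3/y = y/5 - 3/y = -3/y + y/5)
I(O) = -O²/6
n = 37/5 (n = 3 + (-3/2 + (⅕)*2)*(-4) = 3 + (-3*½ + ⅖)*(-4) = 3 + (-3/2 + ⅖)*(-4) = 3 - 11/10*(-4) = 3 + 22/5 = 37/5 ≈ 7.4000)
b(M, F) = (37/5 + M)⁻² (b(M, F) = (1/(M + 37/5))² = (1/(37/5 + M))² = (37/5 + M)⁻²)
1/b(I(-1), 20) = 1/(25/(37 + 5*(-⅙*(-1)²))²) = 1/(25/(37 + 5*(-⅙*1))²) = 1/(25/(37 + 5*(-⅙))²) = 1/(25/(37 - ⅚)²) = 1/(25/(217/6)²) = 1/(25*(36/47089)) = 1/(900/47089) = 47089/900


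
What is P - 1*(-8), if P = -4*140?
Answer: -552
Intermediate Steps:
P = -560
P - 1*(-8) = -560 - 1*(-8) = -560 + 8 = -552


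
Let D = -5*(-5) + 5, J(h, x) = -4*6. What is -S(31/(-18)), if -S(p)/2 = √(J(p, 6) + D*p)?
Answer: 2*I*√681/3 ≈ 17.397*I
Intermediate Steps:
J(h, x) = -24
D = 30 (D = 25 + 5 = 30)
S(p) = -2*√(-24 + 30*p)
-S(31/(-18)) = -(-2)*√(-24 + 30*(31/(-18))) = -(-2)*√(-24 + 30*(31*(-1/18))) = -(-2)*√(-24 + 30*(-31/18)) = -(-2)*√(-24 - 155/3) = -(-2)*√(-227/3) = -(-2)*I*√681/3 = 2*I*√681/3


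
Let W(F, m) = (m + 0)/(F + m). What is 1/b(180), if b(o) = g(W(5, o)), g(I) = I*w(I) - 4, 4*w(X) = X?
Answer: -1369/5152 ≈ -0.26572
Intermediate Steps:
w(X) = X/4
W(F, m) = m/(F + m)
g(I) = -4 + I²/4 (g(I) = I*(I/4) - 4 = I²/4 - 4 = -4 + I²/4)
b(o) = -4 + o²/(4*(5 + o)²) (b(o) = -4 + (o/(5 + o))²/4 = -4 + (o²/(5 + o)²)/4 = -4 + o²/(4*(5 + o)²))
1/b(180) = 1/(-4 + (¼)*180²/(5 + 180)²) = 1/(-4 + (¼)*32400/185²) = 1/(-4 + (¼)*32400*(1/34225)) = 1/(-4 + 324/1369) = 1/(-5152/1369) = -1369/5152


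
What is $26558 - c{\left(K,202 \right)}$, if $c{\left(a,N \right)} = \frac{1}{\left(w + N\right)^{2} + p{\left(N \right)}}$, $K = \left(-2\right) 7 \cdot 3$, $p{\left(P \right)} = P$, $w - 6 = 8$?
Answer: $\frac{1244454763}{46858} \approx 26558.0$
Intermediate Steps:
$w = 14$ ($w = 6 + 8 = 14$)
$K = -42$ ($K = \left(-14\right) 3 = -42$)
$c{\left(a,N \right)} = \frac{1}{N + \left(14 + N\right)^{2}}$ ($c{\left(a,N \right)} = \frac{1}{\left(14 + N\right)^{2} + N} = \frac{1}{N + \left(14 + N\right)^{2}}$)
$26558 - c{\left(K,202 \right)} = 26558 - \frac{1}{202 + \left(14 + 202\right)^{2}} = 26558 - \frac{1}{202 + 216^{2}} = 26558 - \frac{1}{202 + 46656} = 26558 - \frac{1}{46858} = \frac{1244454763}{46858}$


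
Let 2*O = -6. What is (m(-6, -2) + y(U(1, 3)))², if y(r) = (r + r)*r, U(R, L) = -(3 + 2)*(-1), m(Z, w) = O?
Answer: 2209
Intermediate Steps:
O = -3 (O = (½)*(-6) = -3)
m(Z, w) = -3
U(R, L) = 5 (U(R, L) = -5*(-1) = -1*(-5) = 5)
y(r) = 2*r² (y(r) = (2*r)*r = 2*r²)
(m(-6, -2) + y(U(1, 3)))² = (-3 + 2*5²)² = (-3 + 2*25)² = (-3 + 50)² = 47² = 2209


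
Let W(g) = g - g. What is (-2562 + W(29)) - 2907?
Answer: -5469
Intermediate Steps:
W(g) = 0
(-2562 + W(29)) - 2907 = (-2562 + 0) - 2907 = -2562 - 2907 = -5469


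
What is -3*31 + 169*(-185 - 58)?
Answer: -41160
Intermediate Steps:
-3*31 + 169*(-185 - 58) = -93 + 169*(-243) = -93 - 41067 = -41160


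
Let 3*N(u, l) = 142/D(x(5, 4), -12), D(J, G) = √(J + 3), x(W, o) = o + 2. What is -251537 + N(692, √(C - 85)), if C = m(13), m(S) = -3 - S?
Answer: -2263691/9 ≈ -2.5152e+5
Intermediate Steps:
x(W, o) = 2 + o
C = -16 (C = -3 - 1*13 = -3 - 13 = -16)
D(J, G) = √(3 + J)
N(u, l) = 142/9 (N(u, l) = (142/(√(3 + (2 + 4))))/3 = (142/(√(3 + 6)))/3 = (142/(√9))/3 = (142/3)/3 = (142*(⅓))/3 = (⅓)*(142/3) = 142/9)
-251537 + N(692, √(C - 85)) = -251537 + 142/9 = -2263691/9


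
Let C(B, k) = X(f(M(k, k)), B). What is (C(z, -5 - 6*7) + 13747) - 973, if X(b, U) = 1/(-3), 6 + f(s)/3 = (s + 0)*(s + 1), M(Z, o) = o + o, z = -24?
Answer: 38321/3 ≈ 12774.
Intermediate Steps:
M(Z, o) = 2*o
f(s) = -18 + 3*s*(1 + s) (f(s) = -18 + 3*((s + 0)*(s + 1)) = -18 + 3*(s*(1 + s)) = -18 + 3*s*(1 + s))
X(b, U) = -⅓
C(B, k) = -⅓
(C(z, -5 - 6*7) + 13747) - 973 = (-⅓ + 13747) - 973 = 41240/3 - 973 = 38321/3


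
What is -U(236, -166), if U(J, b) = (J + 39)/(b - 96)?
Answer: 275/262 ≈ 1.0496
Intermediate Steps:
U(J, b) = (39 + J)/(-96 + b)
-U(236, -166) = -(39 + 236)/(-96 - 166) = -275/(-262) = -(-1)*275/262 = -1*(-275/262) = 275/262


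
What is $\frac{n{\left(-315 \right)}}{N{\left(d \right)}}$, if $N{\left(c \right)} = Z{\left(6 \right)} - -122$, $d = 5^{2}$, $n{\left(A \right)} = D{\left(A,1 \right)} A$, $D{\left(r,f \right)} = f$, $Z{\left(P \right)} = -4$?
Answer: $- \frac{315}{118} \approx -2.6695$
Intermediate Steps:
$n{\left(A \right)} = A$ ($n{\left(A \right)} = 1 A = A$)
$d = 25$
$N{\left(c \right)} = 118$ ($N{\left(c \right)} = -4 - -122 = -4 + 122 = 118$)
$\frac{n{\left(-315 \right)}}{N{\left(d \right)}} = - \frac{315}{118}$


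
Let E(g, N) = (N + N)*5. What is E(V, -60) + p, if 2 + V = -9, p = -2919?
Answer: -3519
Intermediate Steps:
V = -11 (V = -2 - 9 = -11)
E(g, N) = 10*N (E(g, N) = (2*N)*5 = 10*N)
E(V, -60) + p = 10*(-60) - 2919 = -600 - 2919 = -3519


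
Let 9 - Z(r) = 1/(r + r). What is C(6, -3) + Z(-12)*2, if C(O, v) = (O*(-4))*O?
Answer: -1511/12 ≈ -125.92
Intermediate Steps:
C(O, v) = -4*O² (C(O, v) = (-4*O)*O = -4*O²)
Z(r) = 9 - 1/(2*r) (Z(r) = 9 - 1/(r + r) = 9 - 1/(2*r))
C(6, -3) + Z(-12)*2 = -4*6² + (9 - ½/(-12))*2 = -4*36 + (9 - ½*(-1/12))*2 = -144 + (9 + 1/24)*2 = -144 + (217/24)*2 = -144 + 217/12 = -1511/12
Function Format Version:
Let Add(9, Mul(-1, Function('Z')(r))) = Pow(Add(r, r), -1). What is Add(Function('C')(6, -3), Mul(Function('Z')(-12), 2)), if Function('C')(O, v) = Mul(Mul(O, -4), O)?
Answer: Rational(-1511, 12) ≈ -125.92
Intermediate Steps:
Function('C')(O, v) = Mul(-4, Pow(O, 2)) (Function('C')(O, v) = Mul(Mul(-4, O), O) = Mul(-4, Pow(O, 2)))
Function('Z')(r) = Add(9, Mul(Rational(-1, 2), Pow(r, -1))) (Function('Z')(r) = Add(9, Mul(-1, Pow(Add(r, r), -1))) = Add(9, Mul(-1, Pow(Mul(2, r), -1))) = Add(9, Mul(-1, Mul(Rational(1, 2), Pow(r, -1)))) = Add(9, Mul(Rational(-1, 2), Pow(r, -1))))
Add(Function('C')(6, -3), Mul(Function('Z')(-12), 2)) = Add(Mul(-4, Pow(6, 2)), Mul(Add(9, Mul(Rational(-1, 2), Pow(-12, -1))), 2)) = Add(Mul(-4, 36), Mul(Add(9, Mul(Rational(-1, 2), Rational(-1, 12))), 2)) = Add(-144, Mul(Add(9, Rational(1, 24)), 2)) = Add(-144, Mul(Rational(217, 24), 2)) = Add(-144, Rational(217, 12)) = Rational(-1511, 12)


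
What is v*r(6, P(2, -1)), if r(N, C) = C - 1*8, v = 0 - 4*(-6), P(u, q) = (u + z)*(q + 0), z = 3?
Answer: -312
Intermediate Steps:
P(u, q) = q*(3 + u) (P(u, q) = (u + 3)*(q + 0) = (3 + u)*q = q*(3 + u))
v = 24 (v = 0 + 24 = 24)
r(N, C) = -8 + C (r(N, C) = C - 8 = -8 + C)
v*r(6, P(2, -1)) = 24*(-8 - (3 + 2)) = 24*(-8 - 1*5) = 24*(-8 - 5) = 24*(-13) = -312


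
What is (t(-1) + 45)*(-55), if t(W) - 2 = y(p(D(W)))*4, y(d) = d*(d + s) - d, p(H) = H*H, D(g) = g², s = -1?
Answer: -2365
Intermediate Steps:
p(H) = H²
y(d) = -d + d*(-1 + d) (y(d) = d*(d - 1) - d = d*(-1 + d) - d = -d + d*(-1 + d))
t(W) = 2 + 4*W⁴*(-2 + W⁴) (t(W) = 2 + ((W²)²*(-2 + (W²)²))*4 = 2 + (W⁴*(-2 + W⁴))*4 = 2 + 4*W⁴*(-2 + W⁴))
(t(-1) + 45)*(-55) = ((2 - 8*(-1)⁴ + 4*(-1)⁸) + 45)*(-55) = ((2 - 8*1 + 4*1) + 45)*(-55) = ((2 - 8 + 4) + 45)*(-55) = (-2 + 45)*(-55) = 43*(-55) = -2365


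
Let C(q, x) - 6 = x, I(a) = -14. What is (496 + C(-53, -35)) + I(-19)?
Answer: 453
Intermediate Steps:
C(q, x) = 6 + x
(496 + C(-53, -35)) + I(-19) = (496 + (6 - 35)) - 14 = (496 - 29) - 14 = 467 - 14 = 453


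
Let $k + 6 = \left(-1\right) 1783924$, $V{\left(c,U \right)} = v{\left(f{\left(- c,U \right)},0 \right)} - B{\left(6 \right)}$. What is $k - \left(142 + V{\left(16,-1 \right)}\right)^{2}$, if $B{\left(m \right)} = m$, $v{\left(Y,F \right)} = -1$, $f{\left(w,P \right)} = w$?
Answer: $-1802155$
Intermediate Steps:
$V{\left(c,U \right)} = -7$ ($V{\left(c,U \right)} = -1 - 6 = -7$)
$k = -1783930$ ($k = -6 - 1783924 = -1783930$)
$k - \left(142 + V{\left(16,-1 \right)}\right)^{2} = -1783930 - \left(142 - 7\right)^{2} = -1783930 - 135^{2} = -1783930 - 18225 = -1802155$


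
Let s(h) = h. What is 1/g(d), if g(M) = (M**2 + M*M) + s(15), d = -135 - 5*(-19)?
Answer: 1/3215 ≈ 0.00031104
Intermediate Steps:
d = -40 (d = -135 - 1*(-95) = -135 + 95 = -40)
g(M) = 15 + 2*M**2 (g(M) = (M**2 + M*M) + 15 = (M**2 + M**2) + 15 = 2*M**2 + 15 = 15 + 2*M**2)
1/g(d) = 1/(15 + 2*(-40)**2) = 1/(15 + 2*1600) = 1/(15 + 3200) = 1/3215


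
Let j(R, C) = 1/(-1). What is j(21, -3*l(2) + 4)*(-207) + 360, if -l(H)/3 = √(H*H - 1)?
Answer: 567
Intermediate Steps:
l(H) = -3*√(-1 + H²) (l(H) = -3*√(H*H - 1) = -3*√(H² - 1) = -3*√(-1 + H²))
j(R, C) = -1
j(21, -3*l(2) + 4)*(-207) + 360 = -1*(-207) + 360 = 207 + 360 = 567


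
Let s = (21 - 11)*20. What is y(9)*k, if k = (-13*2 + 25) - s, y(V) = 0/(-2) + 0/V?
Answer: 0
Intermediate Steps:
s = 200 (s = 10*20 = 200)
y(V) = 0 (y(V) = 0*(-½) + 0 = 0 + 0 = 0)
k = -201 (k = (-13*2 + 25) - 1*200 = (-26 + 25) - 200 = -1 - 200 = -201)
y(9)*k = 0*(-201) = 0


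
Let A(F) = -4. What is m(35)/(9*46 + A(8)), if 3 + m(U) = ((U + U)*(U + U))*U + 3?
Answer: 17150/41 ≈ 418.29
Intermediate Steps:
m(U) = 4*U**3 (m(U) = -3 + (((U + U)*(U + U))*U + 3) = -3 + (((2*U)*(2*U))*U + 3) = -3 + ((4*U**2)*U + 3) = -3 + (4*U**3 + 3) = -3 + (3 + 4*U**3) = 4*U**3)
m(35)/(9*46 + A(8)) = (4*35**3)/(9*46 - 4) = (4*42875)/(414 - 4) = 171500/410 = 171500*(1/410) = 17150/41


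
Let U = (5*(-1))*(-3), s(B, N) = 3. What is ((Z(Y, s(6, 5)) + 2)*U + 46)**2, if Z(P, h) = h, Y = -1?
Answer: 14641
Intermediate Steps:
U = 15 (U = -5*(-3) = 15)
((Z(Y, s(6, 5)) + 2)*U + 46)**2 = ((3 + 2)*15 + 46)**2 = (5*15 + 46)**2 = (75 + 46)**2 = 121**2 = 14641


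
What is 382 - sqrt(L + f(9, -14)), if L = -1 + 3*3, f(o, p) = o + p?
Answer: 382 - sqrt(3) ≈ 380.27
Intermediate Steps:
L = 8 (L = -1 + 9 = 8)
382 - sqrt(L + f(9, -14)) = 382 - sqrt(8 + (9 - 14)) = 382 - sqrt(8 - 5) = 382 - sqrt(3)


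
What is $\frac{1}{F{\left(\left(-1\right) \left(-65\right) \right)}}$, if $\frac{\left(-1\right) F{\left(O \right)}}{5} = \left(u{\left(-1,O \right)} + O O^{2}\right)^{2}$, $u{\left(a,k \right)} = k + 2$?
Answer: $- \frac{1}{377278474320} \approx -2.6506 \cdot 10^{-12}$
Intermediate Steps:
$u{\left(a,k \right)} = 2 + k$
$F{\left(O \right)} = - 5 \left(2 + O + O^{3}\right)^{2}$ ($F{\left(O \right)} = - 5 \left(\left(2 + O\right) + O O^{2}\right)^{2} = - 5 \left(\left(2 + O\right) + O^{3}\right)^{2} = - 5 \left(2 + O + O^{3}\right)^{2}$)
$\frac{1}{F{\left(\left(-1\right) \left(-65\right) \right)}} = \frac{1}{\left(-5\right) \left(2 - -65 + \left(\left(-1\right) \left(-65\right)\right)^{3}\right)^{2}} = \frac{1}{\left(-5\right) \left(2 + 65 + 65^{3}\right)^{2}} = \frac{1}{\left(-5\right) \left(2 + 65 + 274625\right)^{2}} = \frac{1}{\left(-5\right) 274692^{2}} = \frac{1}{\left(-5\right) 75455694864} = \frac{1}{-377278474320} = - \frac{1}{377278474320}$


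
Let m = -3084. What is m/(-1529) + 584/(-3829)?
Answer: 10915700/5854541 ≈ 1.8645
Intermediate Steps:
m/(-1529) + 584/(-3829) = -3084/(-1529) + 584/(-3829) = -3084*(-1/1529) + 584*(-1/3829) = 3084/1529 - 584/3829 = 10915700/5854541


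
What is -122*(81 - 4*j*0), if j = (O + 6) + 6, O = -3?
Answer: -9882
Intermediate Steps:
j = 9 (j = (-3 + 6) + 6 = 3 + 6 = 9)
-122*(81 - 4*j*0) = -122*(81 - 4*9*0) = -122*(81 - 36*0) = -122*(81 + 0) = -122*81 = -9882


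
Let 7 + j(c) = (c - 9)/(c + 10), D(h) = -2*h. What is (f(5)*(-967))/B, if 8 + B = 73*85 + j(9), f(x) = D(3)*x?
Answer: 2901/619 ≈ 4.6866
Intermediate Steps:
f(x) = -6*x (f(x) = (-2*3)*x = -6*x)
j(c) = -7 + (-9 + c)/(10 + c) (j(c) = -7 + (c - 9)/(c + 10) = -7 + (-9 + c)/(10 + c))
B = 6190 (B = -8 + (73*85 + (-79 - 6*9)/(10 + 9)) = -8 + (6205 + (-79 - 54)/19) = -8 + (6205 + (1/19)*(-133)) = -8 + (6205 - 7) = -8 + 6198 = 6190)
(f(5)*(-967))/B = (-6*5*(-967))/6190 = -30*(-967)*(1/6190) = 29010*(1/6190) = 2901/619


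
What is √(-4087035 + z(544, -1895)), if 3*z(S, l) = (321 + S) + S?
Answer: 4*I*√2298693/3 ≈ 2021.5*I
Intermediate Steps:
z(S, l) = 107 + 2*S/3 (z(S, l) = ((321 + S) + S)/3 = (321 + 2*S)/3 = 107 + 2*S/3)
√(-4087035 + z(544, -1895)) = √(-4087035 + (107 + (⅔)*544)) = √(-4087035 + (107 + 1088/3)) = √(-4087035 + 1409/3) = √(-12259696/3) = 4*I*√2298693/3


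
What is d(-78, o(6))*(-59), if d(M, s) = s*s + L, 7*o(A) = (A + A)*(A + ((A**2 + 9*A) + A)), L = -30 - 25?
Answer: -88233379/49 ≈ -1.8007e+6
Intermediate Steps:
L = -55
o(A) = 2*A*(A**2 + 11*A)/7 (o(A) = ((A + A)*(A + ((A**2 + 9*A) + A)))/7 = ((2*A)*(A + (A**2 + 10*A)))/7 = ((2*A)*(A**2 + 11*A))/7 = (2*A*(A**2 + 11*A))/7 = 2*A*(A**2 + 11*A)/7)
d(M, s) = -55 + s**2 (d(M, s) = s*s - 55 = s**2 - 55 = -55 + s**2)
d(-78, o(6))*(-59) = (-55 + ((2/7)*6**2*(11 + 6))**2)*(-59) = (-55 + ((2/7)*36*17)**2)*(-59) = (-55 + (1224/7)**2)*(-59) = (-55 + 1498176/49)*(-59) = (1495481/49)*(-59) = -88233379/49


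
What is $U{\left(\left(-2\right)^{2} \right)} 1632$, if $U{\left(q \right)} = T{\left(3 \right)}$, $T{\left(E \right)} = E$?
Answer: $4896$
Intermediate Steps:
$U{\left(q \right)} = 3$
$U{\left(\left(-2\right)^{2} \right)} 1632 = 3 \cdot 1632 = 4896$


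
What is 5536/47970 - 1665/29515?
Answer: 8352499/141583455 ≈ 0.058993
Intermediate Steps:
5536/47970 - 1665/29515 = 5536*(1/47970) - 1665*1/29515 = 2768/23985 - 333/5903 = 8352499/141583455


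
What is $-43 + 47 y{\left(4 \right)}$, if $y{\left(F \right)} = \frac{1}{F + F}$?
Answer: $- \frac{297}{8} \approx -37.125$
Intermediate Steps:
$y{\left(F \right)} = \frac{1}{2 F}$
$-43 + 47 y{\left(4 \right)} = -43 + 47 \frac{1}{2 \cdot 4} = -43 + 47 \cdot \frac{1}{2} \cdot \frac{1}{4} = -43 + 47 \cdot \frac{1}{8} = -43 + \frac{47}{8} = - \frac{297}{8}$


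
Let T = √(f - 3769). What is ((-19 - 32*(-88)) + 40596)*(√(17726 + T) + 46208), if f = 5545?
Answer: 2005103744 + 43393*√(17726 + 4*√111) ≈ 2.0109e+9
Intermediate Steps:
T = 4*√111 (T = √(5545 - 3769) = √1776 = 4*√111 ≈ 42.143)
((-19 - 32*(-88)) + 40596)*(√(17726 + T) + 46208) = ((-19 - 32*(-88)) + 40596)*(√(17726 + 4*√111) + 46208) = ((-19 + 2816) + 40596)*(46208 + √(17726 + 4*√111)) = (2797 + 40596)*(46208 + √(17726 + 4*√111)) = 43393*(46208 + √(17726 + 4*√111)) = 2005103744 + 43393*√(17726 + 4*√111)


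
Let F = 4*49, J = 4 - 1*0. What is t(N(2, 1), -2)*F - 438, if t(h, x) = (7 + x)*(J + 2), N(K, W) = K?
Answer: 5442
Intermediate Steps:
J = 4 (J = 4 + 0 = 4)
t(h, x) = 42 + 6*x (t(h, x) = (7 + x)*(4 + 2) = (7 + x)*6 = 42 + 6*x)
F = 196
t(N(2, 1), -2)*F - 438 = (42 + 6*(-2))*196 - 438 = (42 - 12)*196 - 438 = 30*196 - 438 = 5880 - 438 = 5442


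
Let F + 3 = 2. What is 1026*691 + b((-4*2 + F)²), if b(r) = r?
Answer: 709047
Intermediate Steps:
F = -1 (F = -3 + 2 = -1)
1026*691 + b((-4*2 + F)²) = 1026*691 + (-4*2 - 1)² = 708966 + (-8 - 1)² = 708966 + (-9)² = 708966 + 81 = 709047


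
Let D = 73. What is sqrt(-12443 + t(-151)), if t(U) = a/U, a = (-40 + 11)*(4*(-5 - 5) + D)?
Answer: 4*I*sqrt(17723021)/151 ≈ 111.52*I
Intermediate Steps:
a = -957 (a = (-40 + 11)*(4*(-5 - 5) + 73) = -29*(4*(-10) + 73) = -29*(-40 + 73) = -29*33 = -957)
t(U) = -957/U
sqrt(-12443 + t(-151)) = sqrt(-12443 - 957/(-151)) = sqrt(-12443 - 957*(-1/151)) = sqrt(-12443 + 957/151) = sqrt(-1877936/151) = 4*I*sqrt(17723021)/151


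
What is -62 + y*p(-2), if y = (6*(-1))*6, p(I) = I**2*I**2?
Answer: -638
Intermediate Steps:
p(I) = I**4
y = -36 (y = -6*6 = -36)
-62 + y*p(-2) = -62 - 36*(-2)**4 = -62 - 36*16 = -62 - 576 = -638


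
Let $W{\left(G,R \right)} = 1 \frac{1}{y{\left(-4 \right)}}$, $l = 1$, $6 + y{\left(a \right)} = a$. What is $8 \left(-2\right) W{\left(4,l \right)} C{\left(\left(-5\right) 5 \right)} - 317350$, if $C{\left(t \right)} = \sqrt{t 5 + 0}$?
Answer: $-317350 + 8 i \sqrt{5} \approx -3.1735 \cdot 10^{5} + 17.889 i$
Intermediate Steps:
$y{\left(a \right)} = -6 + a$
$W{\left(G,R \right)} = - \frac{1}{10}$ ($W{\left(G,R \right)} = 1 \frac{1}{-6 - 4} = 1 \frac{1}{-10} = 1 \left(- \frac{1}{10}\right) = - \frac{1}{10}$)
$C{\left(t \right)} = \sqrt{5} \sqrt{t}$ ($C{\left(t \right)} = \sqrt{5 t + 0} = \sqrt{5 t} = \sqrt{5} \sqrt{t}$)
$8 \left(-2\right) W{\left(4,l \right)} C{\left(\left(-5\right) 5 \right)} - 317350 = 8 \left(-2\right) \left(- \frac{1}{10}\right) \sqrt{5} \sqrt{\left(-5\right) 5} - 317350 = \left(-16\right) \left(- \frac{1}{10}\right) \sqrt{5} \sqrt{-25} - 317350 = \frac{8 \sqrt{5} \cdot 5 i}{5} - 317350 = \frac{8 \cdot 5 i \sqrt{5}}{5} - 317350 = 8 i \sqrt{5} - 317350 = -317350 + 8 i \sqrt{5}$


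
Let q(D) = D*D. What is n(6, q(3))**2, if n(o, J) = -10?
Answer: 100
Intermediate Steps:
q(D) = D**2
n(6, q(3))**2 = (-10)**2 = 100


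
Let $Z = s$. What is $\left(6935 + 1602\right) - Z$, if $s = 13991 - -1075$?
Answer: $-6529$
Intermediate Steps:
$s = 15066$ ($s = 13991 + 1075 = 15066$)
$Z = 15066$
$\left(6935 + 1602\right) - Z = \left(6935 + 1602\right) - 15066 = 8537 - 15066 = -6529$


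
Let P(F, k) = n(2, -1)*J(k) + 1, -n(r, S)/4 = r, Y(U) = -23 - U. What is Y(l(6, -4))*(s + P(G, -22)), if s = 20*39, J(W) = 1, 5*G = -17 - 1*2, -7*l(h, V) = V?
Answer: -127545/7 ≈ -18221.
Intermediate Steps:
l(h, V) = -V/7
G = -19/5 (G = (-17 - 1*2)/5 = (-17 - 2)/5 = (⅕)*(-19) = -19/5 ≈ -3.8000)
n(r, S) = -4*r
P(F, k) = -7 (P(F, k) = -4*2*1 + 1 = -8*1 + 1 = -8 + 1 = -7)
s = 780
Y(l(6, -4))*(s + P(G, -22)) = (-23 - (-1)*(-4)/7)*(780 - 7) = (-23 - 1*4/7)*773 = (-23 - 4/7)*773 = -165/7*773 = -127545/7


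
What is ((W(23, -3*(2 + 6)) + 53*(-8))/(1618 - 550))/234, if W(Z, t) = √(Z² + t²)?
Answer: -53/31239 + √1105/249912 ≈ -0.0015636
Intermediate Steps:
((W(23, -3*(2 + 6)) + 53*(-8))/(1618 - 550))/234 = ((√(23² + (-3*(2 + 6))²) + 53*(-8))/(1618 - 550))/234 = ((√(529 + (-3*8)²) - 424)/1068)/234 = ((√(529 + (-24)²) - 424)*(1/1068))/234 = ((√(529 + 576) - 424)*(1/1068))/234 = ((√1105 - 424)*(1/1068))/234 = ((-424 + √1105)*(1/1068))/234 = (-106/267 + √1105/1068)/234 = -53/31239 + √1105/249912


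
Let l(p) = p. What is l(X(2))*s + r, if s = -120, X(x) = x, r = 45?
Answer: -195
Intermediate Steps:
l(X(2))*s + r = 2*(-120) + 45 = -240 + 45 = -195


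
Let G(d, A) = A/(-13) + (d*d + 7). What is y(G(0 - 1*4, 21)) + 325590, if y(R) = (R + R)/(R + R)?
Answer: 325591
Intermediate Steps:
G(d, A) = 7 + d**2 - A/13 (G(d, A) = -A/13 + (d**2 + 7) = -A/13 + (7 + d**2) = 7 + d**2 - A/13)
y(R) = 1 (y(R) = (2*R)/((2*R)) = (2*R)*(1/(2*R)) = 1)
y(G(0 - 1*4, 21)) + 325590 = 1 + 325590 = 325591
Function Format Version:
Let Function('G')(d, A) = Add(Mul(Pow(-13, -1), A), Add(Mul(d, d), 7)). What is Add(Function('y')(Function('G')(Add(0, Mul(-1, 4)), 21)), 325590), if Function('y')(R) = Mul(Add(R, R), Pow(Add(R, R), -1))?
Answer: 325591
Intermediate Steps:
Function('G')(d, A) = Add(7, Pow(d, 2), Mul(Rational(-1, 13), A)) (Function('G')(d, A) = Add(Mul(Rational(-1, 13), A), Add(Pow(d, 2), 7)) = Add(Mul(Rational(-1, 13), A), Add(7, Pow(d, 2))) = Add(7, Pow(d, 2), Mul(Rational(-1, 13), A)))
Function('y')(R) = 1 (Function('y')(R) = Mul(Mul(2, R), Pow(Mul(2, R), -1)) = Mul(Mul(2, R), Mul(Rational(1, 2), Pow(R, -1))) = 1)
Add(Function('y')(Function('G')(Add(0, Mul(-1, 4)), 21)), 325590) = Add(1, 325590) = 325591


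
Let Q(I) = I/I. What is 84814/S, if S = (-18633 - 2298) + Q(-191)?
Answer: -42407/10465 ≈ -4.0523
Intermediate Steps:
Q(I) = 1
S = -20930 (S = (-18633 - 2298) + 1 = -20931 + 1 = -20930)
84814/S = 84814/(-20930) = 84814*(-1/20930) = -42407/10465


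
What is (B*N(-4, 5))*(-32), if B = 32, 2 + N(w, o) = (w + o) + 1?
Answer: 0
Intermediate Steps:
N(w, o) = -1 + o + w (N(w, o) = -2 + ((w + o) + 1) = -2 + ((o + w) + 1) = -2 + (1 + o + w) = -1 + o + w)
(B*N(-4, 5))*(-32) = (32*(-1 + 5 - 4))*(-32) = (32*0)*(-32) = 0*(-32) = 0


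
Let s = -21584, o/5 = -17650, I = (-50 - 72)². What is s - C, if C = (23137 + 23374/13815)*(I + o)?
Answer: 23451952870654/13815 ≈ 1.6976e+9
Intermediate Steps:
I = 14884 (I = (-122)² = 14884)
o = -88250 (o = 5*(-17650) = -88250)
C = -23452251053614/13815 (C = (23137 + 23374/13815)*(14884 - 88250) = (23137 + 23374*(1/13815))*(-73366) = (23137 + 23374/13815)*(-73366) = (319661029/13815)*(-73366) = -23452251053614/13815 ≈ -1.6976e+9)
s - C = -21584 - 1*(-23452251053614/13815) = -21584 + 23452251053614/13815 = 23451952870654/13815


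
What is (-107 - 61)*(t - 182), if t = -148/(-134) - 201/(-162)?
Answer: 18199748/603 ≈ 30182.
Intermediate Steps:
t = 8485/3618 (t = -148*(-1/134) - 201*(-1/162) = 74/67 + 67/54 = 8485/3618 ≈ 2.3452)
(-107 - 61)*(t - 182) = (-107 - 61)*(8485/3618 - 182) = -168*(-649991/3618) = 18199748/603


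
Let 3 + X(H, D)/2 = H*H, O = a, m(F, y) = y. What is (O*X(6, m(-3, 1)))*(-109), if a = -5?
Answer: 35970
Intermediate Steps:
O = -5
X(H, D) = -6 + 2*H**2 (X(H, D) = -6 + 2*(H*H) = -6 + 2*H**2)
(O*X(6, m(-3, 1)))*(-109) = -5*(-6 + 2*6**2)*(-109) = -5*(-6 + 2*36)*(-109) = -5*(-6 + 72)*(-109) = -5*66*(-109) = -330*(-109) = 35970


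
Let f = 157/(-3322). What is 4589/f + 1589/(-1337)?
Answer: -2911765317/29987 ≈ -97101.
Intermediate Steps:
f = -157/3322 (f = 157*(-1/3322) = -157/3322 ≈ -0.047261)
4589/f + 1589/(-1337) = 4589/(-157/3322) + 1589/(-1337) = 4589*(-3322/157) + 1589*(-1/1337) = -15244658/157 - 227/191 = -2911765317/29987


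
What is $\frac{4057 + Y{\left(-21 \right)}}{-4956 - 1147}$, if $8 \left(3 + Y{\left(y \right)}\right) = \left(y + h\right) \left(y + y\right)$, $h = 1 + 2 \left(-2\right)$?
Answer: $- \frac{4180}{6103} \approx -0.68491$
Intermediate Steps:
$h = -3$ ($h = 1 - 4 = -3$)
$Y{\left(y \right)} = -3 + \frac{y \left(-3 + y\right)}{4}$ ($Y{\left(y \right)} = -3 + \frac{\left(y - 3\right) \left(y + y\right)}{8} = -3 + \frac{\left(-3 + y\right) 2 y}{8} = -3 + \frac{2 y \left(-3 + y\right)}{8} = -3 + \frac{y \left(-3 + y\right)}{4}$)
$\frac{4057 + Y{\left(-21 \right)}}{-4956 - 1147} = \frac{4057 - \left(- \frac{51}{4} - \frac{441}{4}\right)}{-4956 - 1147} = \frac{4057 + \left(-3 + \frac{63}{4} + \frac{1}{4} \cdot 441\right)}{-6103} = \left(4057 + \left(-3 + \frac{63}{4} + \frac{441}{4}\right)\right) \left(- \frac{1}{6103}\right) = \left(4057 + 123\right) \left(- \frac{1}{6103}\right) = 4180 \left(- \frac{1}{6103}\right) = - \frac{4180}{6103}$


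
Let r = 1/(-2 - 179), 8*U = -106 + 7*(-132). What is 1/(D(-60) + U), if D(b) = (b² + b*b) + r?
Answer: 724/5119581 ≈ 0.00014142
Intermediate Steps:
U = -515/4 (U = (-106 + 7*(-132))/8 = (-106 - 924)/8 = (⅛)*(-1030) = -515/4 ≈ -128.75)
r = -1/181 (r = 1/(-181) = -1/181 ≈ -0.0055249)
D(b) = -1/181 + 2*b² (D(b) = (b² + b*b) - 1/181 = (b² + b²) - 1/181 = 2*b² - 1/181 = -1/181 + 2*b²)
1/(D(-60) + U) = 1/((-1/181 + 2*(-60)²) - 515/4) = 1/((-1/181 + 2*3600) - 515/4) = 1/((-1/181 + 7200) - 515/4) = 1/(1303199/181 - 515/4) = 1/(5119581/724) = 724/5119581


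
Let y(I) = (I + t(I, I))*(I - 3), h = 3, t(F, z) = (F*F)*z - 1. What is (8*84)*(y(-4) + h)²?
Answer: 158723712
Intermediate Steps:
t(F, z) = -1 + z*F² (t(F, z) = F²*z - 1 = z*F² - 1 = -1 + z*F²)
y(I) = (-3 + I)*(-1 + I + I³) (y(I) = (I + (-1 + I*I²))*(I - 3) = (I + (-1 + I³))*(-3 + I) = (-1 + I + I³)*(-3 + I) = (-3 + I)*(-1 + I + I³))
(8*84)*(y(-4) + h)² = (8*84)*((3 + (-4)² + (-4)⁴ - 4*(-4) - 3*(-4)³) + 3)² = 672*((3 + 16 + 256 + 16 - 3*(-64)) + 3)² = 672*((3 + 16 + 256 + 16 + 192) + 3)² = 672*(483 + 3)² = 672*486² = 672*236196 = 158723712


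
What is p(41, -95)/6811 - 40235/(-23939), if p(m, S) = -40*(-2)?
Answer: 275955705/163048529 ≈ 1.6925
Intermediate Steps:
p(m, S) = 80
p(41, -95)/6811 - 40235/(-23939) = 80/6811 - 40235/(-23939) = 80*(1/6811) - 40235*(-1/23939) = 80/6811 + 40235/23939 = 275955705/163048529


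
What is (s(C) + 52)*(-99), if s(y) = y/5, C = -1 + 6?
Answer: -5247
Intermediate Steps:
C = 5
s(y) = y/5 (s(y) = y*(1/5) = y/5)
(s(C) + 52)*(-99) = ((1/5)*5 + 52)*(-99) = (1 + 52)*(-99) = 53*(-99) = -5247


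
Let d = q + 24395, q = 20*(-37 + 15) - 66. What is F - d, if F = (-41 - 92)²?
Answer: -6200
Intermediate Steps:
q = -506 (q = 20*(-22) - 66 = -440 - 66 = -506)
F = 17689 (F = (-133)² = 17689)
d = 23889 (d = -506 + 24395 = 23889)
F - d = 17689 - 1*23889 = 17689 - 23889 = -6200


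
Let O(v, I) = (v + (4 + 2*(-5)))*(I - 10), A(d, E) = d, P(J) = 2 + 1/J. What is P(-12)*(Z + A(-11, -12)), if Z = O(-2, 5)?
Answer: 667/12 ≈ 55.583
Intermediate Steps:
O(v, I) = (-10 + I)*(-6 + v) (O(v, I) = (v + (4 - 10))*(-10 + I) = (v - 6)*(-10 + I) = (-6 + v)*(-10 + I) = (-10 + I)*(-6 + v))
Z = 40 (Z = 60 - 10*(-2) - 6*5 + 5*(-2) = 60 + 20 - 30 - 10 = 40)
P(-12)*(Z + A(-11, -12)) = (2 + 1/(-12))*(40 - 11) = (2 - 1/12)*29 = (23/12)*29 = 667/12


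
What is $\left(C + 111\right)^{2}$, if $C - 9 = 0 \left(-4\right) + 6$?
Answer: $15876$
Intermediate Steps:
$C = 15$ ($C = 9 + \left(0 \left(-4\right) + 6\right) = 9 + \left(0 + 6\right) = 9 + 6 = 15$)
$\left(C + 111\right)^{2} = \left(15 + 111\right)^{2} = 126^{2} = 15876$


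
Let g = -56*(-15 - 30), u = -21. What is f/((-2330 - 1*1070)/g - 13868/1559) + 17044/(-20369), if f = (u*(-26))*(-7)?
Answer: 7629075027250/20495267431 ≈ 372.24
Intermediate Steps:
f = -3822 (f = -21*(-26)*(-7) = 546*(-7) = -3822)
g = 2520 (g = -56*(-45) = 2520)
f/((-2330 - 1*1070)/g - 13868/1559) + 17044/(-20369) = -3822/((-2330 - 1*1070)/2520 - 13868/1559) + 17044/(-20369) = -3822/((-2330 - 1070)*(1/2520) - 13868*1/1559) + 17044*(-1/20369) = -3822/(-3400*1/2520 - 13868/1559) - 17044/20369 = -3822/(-85/63 - 13868/1559) - 17044/20369 = -3822/(-1006199/98217) - 17044/20369 = -3822*(-98217/1006199) - 17044/20369 = 375385374/1006199 - 17044/20369 = 7629075027250/20495267431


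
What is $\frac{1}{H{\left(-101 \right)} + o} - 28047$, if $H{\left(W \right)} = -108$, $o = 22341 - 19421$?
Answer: $- \frac{78868163}{2812} \approx -28047.0$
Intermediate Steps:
$o = 2920$ ($o = 22341 - 19421 = 2920$)
$\frac{1}{H{\left(-101 \right)} + o} - 28047 = \frac{1}{-108 + 2920} - 28047 = \frac{1}{2812} - 28047 = - \frac{78868163}{2812}$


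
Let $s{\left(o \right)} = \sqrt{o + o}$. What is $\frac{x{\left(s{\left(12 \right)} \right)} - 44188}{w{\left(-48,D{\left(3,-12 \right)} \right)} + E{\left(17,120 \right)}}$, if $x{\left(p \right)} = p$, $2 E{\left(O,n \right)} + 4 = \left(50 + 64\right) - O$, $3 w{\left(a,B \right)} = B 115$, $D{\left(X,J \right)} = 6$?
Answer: $- \frac{88376}{553} + \frac{4 \sqrt{6}}{553} \approx -159.79$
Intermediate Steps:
$w{\left(a,B \right)} = \frac{115 B}{3}$ ($w{\left(a,B \right)} = \frac{B 115}{3} = \frac{115 B}{3}$)
$E{\left(O,n \right)} = 55 - \frac{O}{2}$ ($E{\left(O,n \right)} = -2 + \frac{\left(50 + 64\right) - O}{2} = -2 + \frac{114 - O}{2} = -2 - \left(-57 + \frac{O}{2}\right) = 55 - \frac{O}{2}$)
$s{\left(o \right)} = \sqrt{2} \sqrt{o}$ ($s{\left(o \right)} = \sqrt{2 o} = \sqrt{2} \sqrt{o}$)
$\frac{x{\left(s{\left(12 \right)} \right)} - 44188}{w{\left(-48,D{\left(3,-12 \right)} \right)} + E{\left(17,120 \right)}} = \frac{\sqrt{2} \sqrt{12} - 44188}{\frac{115}{3} \cdot 6 + \left(55 - \frac{17}{2}\right)} = \frac{\sqrt{2} \cdot 2 \sqrt{3} - 44188}{230 + \left(55 - \frac{17}{2}\right)} = \frac{2 \sqrt{6} - 44188}{230 + \frac{93}{2}} = \frac{-44188 + 2 \sqrt{6}}{\frac{553}{2}} = \left(-44188 + 2 \sqrt{6}\right) \frac{2}{553} = - \frac{88376}{553} + \frac{4 \sqrt{6}}{553}$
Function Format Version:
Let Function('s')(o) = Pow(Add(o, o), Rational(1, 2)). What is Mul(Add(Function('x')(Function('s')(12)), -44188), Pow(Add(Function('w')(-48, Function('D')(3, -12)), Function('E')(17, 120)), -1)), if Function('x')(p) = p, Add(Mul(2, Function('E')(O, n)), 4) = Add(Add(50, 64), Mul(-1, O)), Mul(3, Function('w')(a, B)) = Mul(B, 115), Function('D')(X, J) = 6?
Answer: Add(Rational(-88376, 553), Mul(Rational(4, 553), Pow(6, Rational(1, 2)))) ≈ -159.79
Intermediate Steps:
Function('w')(a, B) = Mul(Rational(115, 3), B) (Function('w')(a, B) = Mul(Rational(1, 3), Mul(B, 115)) = Mul(Rational(1, 3), Mul(115, B)) = Mul(Rational(115, 3), B))
Function('E')(O, n) = Add(55, Mul(Rational(-1, 2), O)) (Function('E')(O, n) = Add(-2, Mul(Rational(1, 2), Add(Add(50, 64), Mul(-1, O)))) = Add(-2, Mul(Rational(1, 2), Add(114, Mul(-1, O)))) = Add(-2, Add(57, Mul(Rational(-1, 2), O))) = Add(55, Mul(Rational(-1, 2), O)))
Function('s')(o) = Mul(Pow(2, Rational(1, 2)), Pow(o, Rational(1, 2))) (Function('s')(o) = Pow(Mul(2, o), Rational(1, 2)) = Mul(Pow(2, Rational(1, 2)), Pow(o, Rational(1, 2))))
Mul(Add(Function('x')(Function('s')(12)), -44188), Pow(Add(Function('w')(-48, Function('D')(3, -12)), Function('E')(17, 120)), -1)) = Mul(Add(Mul(Pow(2, Rational(1, 2)), Pow(12, Rational(1, 2))), -44188), Pow(Add(Mul(Rational(115, 3), 6), Add(55, Mul(Rational(-1, 2), 17))), -1)) = Mul(Add(Mul(Pow(2, Rational(1, 2)), Mul(2, Pow(3, Rational(1, 2)))), -44188), Pow(Add(230, Add(55, Rational(-17, 2))), -1)) = Mul(Add(Mul(2, Pow(6, Rational(1, 2))), -44188), Pow(Add(230, Rational(93, 2)), -1)) = Mul(Add(-44188, Mul(2, Pow(6, Rational(1, 2)))), Pow(Rational(553, 2), -1)) = Mul(Add(-44188, Mul(2, Pow(6, Rational(1, 2)))), Rational(2, 553)) = Add(Rational(-88376, 553), Mul(Rational(4, 553), Pow(6, Rational(1, 2))))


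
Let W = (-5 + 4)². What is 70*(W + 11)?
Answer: 840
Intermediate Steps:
W = 1 (W = (-1)² = 1)
70*(W + 11) = 70*(1 + 11) = 70*12 = 840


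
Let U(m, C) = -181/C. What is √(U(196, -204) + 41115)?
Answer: √427769691/102 ≈ 202.77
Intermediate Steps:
√(U(196, -204) + 41115) = √(-181/(-204) + 41115) = √(-181*(-1/204) + 41115) = √(181/204 + 41115) = √(8387641/204) = √427769691/102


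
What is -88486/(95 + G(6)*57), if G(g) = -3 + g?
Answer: -44243/133 ≈ -332.65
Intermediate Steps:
-88486/(95 + G(6)*57) = -88486/(95 + (-3 + 6)*57) = -88486/(95 + 3*57) = -88486/(95 + 171) = -88486/266 = -88486*1/266 = -44243/133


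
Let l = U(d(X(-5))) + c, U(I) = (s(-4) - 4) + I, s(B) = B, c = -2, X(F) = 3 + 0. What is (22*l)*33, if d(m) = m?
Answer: -5082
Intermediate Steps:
X(F) = 3
U(I) = -8 + I (U(I) = (-4 - 4) + I = -8 + I)
l = -7 (l = (-8 + 3) - 2 = -5 - 2 = -7)
(22*l)*33 = (22*(-7))*33 = -154*33 = -5082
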